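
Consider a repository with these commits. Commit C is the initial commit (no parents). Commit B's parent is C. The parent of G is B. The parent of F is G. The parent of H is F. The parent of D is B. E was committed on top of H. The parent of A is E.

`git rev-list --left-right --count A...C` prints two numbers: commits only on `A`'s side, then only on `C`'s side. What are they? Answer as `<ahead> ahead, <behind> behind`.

6 ahead, 0 behind

Reachable from A: {A, B, C, E, F, G, H}.
Reachable from C: {C}.
Only in A's history (ahead): {A, B, E, F, G, H} — 6.
Only in C's history (behind): {} — 0.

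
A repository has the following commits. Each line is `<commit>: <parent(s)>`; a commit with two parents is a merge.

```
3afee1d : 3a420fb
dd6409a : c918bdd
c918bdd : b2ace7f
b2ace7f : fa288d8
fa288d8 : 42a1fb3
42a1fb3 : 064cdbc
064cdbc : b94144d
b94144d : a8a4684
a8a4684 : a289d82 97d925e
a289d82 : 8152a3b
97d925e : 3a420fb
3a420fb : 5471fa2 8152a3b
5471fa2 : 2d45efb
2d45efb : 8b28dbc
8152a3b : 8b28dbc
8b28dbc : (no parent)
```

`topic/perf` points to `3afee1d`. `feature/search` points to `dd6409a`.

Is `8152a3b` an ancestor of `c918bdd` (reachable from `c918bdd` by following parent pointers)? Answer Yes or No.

Yes

Ancestors of c918bdd (commits reachable by following parents): {064cdbc, 2d45efb, 3a420fb, 42a1fb3, 5471fa2, 8152a3b, 8b28dbc, 97d925e, a289d82, a8a4684, b2ace7f, b94144d, c918bdd, fa288d8}.
8152a3b is in that set, so it is an ancestor of c918bdd.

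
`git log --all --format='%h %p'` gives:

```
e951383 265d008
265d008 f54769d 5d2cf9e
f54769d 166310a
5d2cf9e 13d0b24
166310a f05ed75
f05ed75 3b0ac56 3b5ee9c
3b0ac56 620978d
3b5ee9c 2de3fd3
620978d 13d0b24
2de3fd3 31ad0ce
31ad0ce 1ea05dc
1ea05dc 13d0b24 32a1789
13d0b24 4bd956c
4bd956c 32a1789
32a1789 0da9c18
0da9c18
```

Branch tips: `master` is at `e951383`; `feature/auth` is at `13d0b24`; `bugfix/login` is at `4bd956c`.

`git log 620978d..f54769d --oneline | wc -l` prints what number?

8

Reachable from f54769d: {0da9c18, 13d0b24, 166310a, 1ea05dc, 2de3fd3, 31ad0ce, 32a1789, 3b0ac56, 3b5ee9c, 4bd956c, 620978d, f05ed75, f54769d}.
Reachable from 620978d: {0da9c18, 13d0b24, 32a1789, 4bd956c, 620978d}.
In f54769d's history but not 620978d's: {166310a, 1ea05dc, 2de3fd3, 31ad0ce, 3b0ac56, 3b5ee9c, f05ed75, f54769d} — 8 commits.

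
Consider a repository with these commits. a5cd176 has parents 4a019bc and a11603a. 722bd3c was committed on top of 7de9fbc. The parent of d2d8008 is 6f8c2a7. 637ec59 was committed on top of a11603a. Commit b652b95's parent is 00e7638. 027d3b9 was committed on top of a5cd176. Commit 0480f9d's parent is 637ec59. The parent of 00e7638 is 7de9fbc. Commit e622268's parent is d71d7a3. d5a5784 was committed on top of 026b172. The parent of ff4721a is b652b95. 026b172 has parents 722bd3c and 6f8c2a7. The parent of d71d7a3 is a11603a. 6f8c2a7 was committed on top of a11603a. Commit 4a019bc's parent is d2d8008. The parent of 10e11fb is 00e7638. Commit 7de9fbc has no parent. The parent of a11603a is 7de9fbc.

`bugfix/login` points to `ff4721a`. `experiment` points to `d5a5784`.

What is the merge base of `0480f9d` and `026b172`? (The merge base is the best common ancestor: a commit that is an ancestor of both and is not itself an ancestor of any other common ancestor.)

a11603a

Ancestors of 0480f9d: {0480f9d, 637ec59, 7de9fbc, a11603a}.
Ancestors of 026b172: {026b172, 6f8c2a7, 722bd3c, 7de9fbc, a11603a}.
Common ancestors: {7de9fbc, a11603a}.
Among these, a11603a is not an ancestor of any other common ancestor — it is the merge base.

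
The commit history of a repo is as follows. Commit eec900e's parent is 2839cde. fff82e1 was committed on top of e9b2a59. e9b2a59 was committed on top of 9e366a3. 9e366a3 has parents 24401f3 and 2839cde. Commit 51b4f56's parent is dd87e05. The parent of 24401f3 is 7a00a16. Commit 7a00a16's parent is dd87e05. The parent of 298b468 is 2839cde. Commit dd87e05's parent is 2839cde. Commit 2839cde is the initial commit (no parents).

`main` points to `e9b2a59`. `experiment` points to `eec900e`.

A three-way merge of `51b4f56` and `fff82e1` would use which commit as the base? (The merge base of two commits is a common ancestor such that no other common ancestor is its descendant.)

dd87e05

Ancestors of 51b4f56: {2839cde, 51b4f56, dd87e05}.
Ancestors of fff82e1: {24401f3, 2839cde, 7a00a16, 9e366a3, dd87e05, e9b2a59, fff82e1}.
Common ancestors: {2839cde, dd87e05}.
Among these, dd87e05 is not an ancestor of any other common ancestor — it is the merge base.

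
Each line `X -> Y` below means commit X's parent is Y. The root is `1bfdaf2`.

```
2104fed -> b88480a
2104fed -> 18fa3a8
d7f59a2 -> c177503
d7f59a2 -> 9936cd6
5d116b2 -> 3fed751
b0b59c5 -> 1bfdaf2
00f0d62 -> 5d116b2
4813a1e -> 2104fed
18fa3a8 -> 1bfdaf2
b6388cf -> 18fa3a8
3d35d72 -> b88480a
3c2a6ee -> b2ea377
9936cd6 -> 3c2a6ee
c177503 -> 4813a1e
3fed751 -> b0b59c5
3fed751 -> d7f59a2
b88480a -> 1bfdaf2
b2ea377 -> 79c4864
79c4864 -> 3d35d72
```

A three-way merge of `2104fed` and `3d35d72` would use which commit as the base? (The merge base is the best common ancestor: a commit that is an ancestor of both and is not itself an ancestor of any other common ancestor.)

b88480a

Ancestors of 2104fed: {18fa3a8, 1bfdaf2, 2104fed, b88480a}.
Ancestors of 3d35d72: {1bfdaf2, 3d35d72, b88480a}.
Common ancestors: {1bfdaf2, b88480a}.
Among these, b88480a is not an ancestor of any other common ancestor — it is the merge base.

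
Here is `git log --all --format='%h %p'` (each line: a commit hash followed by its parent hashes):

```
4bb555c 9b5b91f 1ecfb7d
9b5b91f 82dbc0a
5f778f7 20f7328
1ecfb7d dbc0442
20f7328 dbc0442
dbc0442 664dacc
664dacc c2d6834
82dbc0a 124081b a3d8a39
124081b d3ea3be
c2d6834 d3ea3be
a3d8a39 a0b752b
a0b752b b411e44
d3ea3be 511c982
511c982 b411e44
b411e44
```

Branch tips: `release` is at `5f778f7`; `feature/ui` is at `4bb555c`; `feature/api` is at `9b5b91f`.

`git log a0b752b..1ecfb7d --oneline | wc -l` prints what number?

Reachable from 1ecfb7d: {1ecfb7d, 511c982, 664dacc, b411e44, c2d6834, d3ea3be, dbc0442}.
Reachable from a0b752b: {a0b752b, b411e44}.
In 1ecfb7d's history but not a0b752b's: {1ecfb7d, 511c982, 664dacc, c2d6834, d3ea3be, dbc0442} — 6 commits.

6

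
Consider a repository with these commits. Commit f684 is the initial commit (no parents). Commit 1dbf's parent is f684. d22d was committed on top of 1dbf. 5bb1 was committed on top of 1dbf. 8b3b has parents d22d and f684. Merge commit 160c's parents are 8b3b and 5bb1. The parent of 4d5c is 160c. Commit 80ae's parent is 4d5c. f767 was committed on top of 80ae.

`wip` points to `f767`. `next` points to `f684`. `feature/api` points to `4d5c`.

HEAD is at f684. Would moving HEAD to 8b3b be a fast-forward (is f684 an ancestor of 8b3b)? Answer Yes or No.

A fast-forward from f684 to 8b3b is possible iff f684 is an ancestor of 8b3b.
Ancestors of 8b3b: {1dbf, 8b3b, d22d, f684}.
f684 is among them, so fast-forward is possible.

Yes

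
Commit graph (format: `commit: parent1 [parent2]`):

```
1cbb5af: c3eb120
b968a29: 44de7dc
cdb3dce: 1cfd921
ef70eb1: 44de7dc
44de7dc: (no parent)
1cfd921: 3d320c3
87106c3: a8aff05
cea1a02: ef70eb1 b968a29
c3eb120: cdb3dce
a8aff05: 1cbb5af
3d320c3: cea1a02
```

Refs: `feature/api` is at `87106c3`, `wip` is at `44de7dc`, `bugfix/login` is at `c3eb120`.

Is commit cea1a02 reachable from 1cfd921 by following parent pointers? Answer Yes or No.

Yes

Ancestors of 1cfd921 (commits reachable by following parents): {1cfd921, 3d320c3, 44de7dc, b968a29, cea1a02, ef70eb1}.
cea1a02 is in that set, so it is an ancestor of 1cfd921.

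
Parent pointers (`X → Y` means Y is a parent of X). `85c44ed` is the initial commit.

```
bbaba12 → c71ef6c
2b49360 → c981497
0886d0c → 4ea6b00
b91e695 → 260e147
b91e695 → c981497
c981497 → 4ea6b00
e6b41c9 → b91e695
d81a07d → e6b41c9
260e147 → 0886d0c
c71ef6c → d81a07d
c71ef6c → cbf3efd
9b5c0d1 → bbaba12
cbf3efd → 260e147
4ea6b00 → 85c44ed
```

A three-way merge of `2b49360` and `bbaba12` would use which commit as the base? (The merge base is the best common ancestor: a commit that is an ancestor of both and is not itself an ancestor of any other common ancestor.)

Ancestors of 2b49360: {2b49360, 4ea6b00, 85c44ed, c981497}.
Ancestors of bbaba12: {0886d0c, 260e147, 4ea6b00, 85c44ed, b91e695, bbaba12, c71ef6c, c981497, cbf3efd, d81a07d, e6b41c9}.
Common ancestors: {4ea6b00, 85c44ed, c981497}.
Among these, c981497 is not an ancestor of any other common ancestor — it is the merge base.

c981497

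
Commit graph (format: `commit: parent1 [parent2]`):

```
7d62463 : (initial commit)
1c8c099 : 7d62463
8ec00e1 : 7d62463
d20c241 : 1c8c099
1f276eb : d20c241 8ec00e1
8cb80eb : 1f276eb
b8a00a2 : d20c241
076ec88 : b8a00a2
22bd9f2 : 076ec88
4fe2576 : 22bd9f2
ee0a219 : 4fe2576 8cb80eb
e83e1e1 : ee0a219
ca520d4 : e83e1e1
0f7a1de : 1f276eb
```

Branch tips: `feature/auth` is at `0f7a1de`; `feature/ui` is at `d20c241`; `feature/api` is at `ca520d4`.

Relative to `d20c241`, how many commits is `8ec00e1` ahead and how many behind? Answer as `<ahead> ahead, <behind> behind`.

Reachable from 8ec00e1: {7d62463, 8ec00e1}.
Reachable from d20c241: {1c8c099, 7d62463, d20c241}.
Only in 8ec00e1's history (ahead): {8ec00e1} — 1.
Only in d20c241's history (behind): {1c8c099, d20c241} — 2.

1 ahead, 2 behind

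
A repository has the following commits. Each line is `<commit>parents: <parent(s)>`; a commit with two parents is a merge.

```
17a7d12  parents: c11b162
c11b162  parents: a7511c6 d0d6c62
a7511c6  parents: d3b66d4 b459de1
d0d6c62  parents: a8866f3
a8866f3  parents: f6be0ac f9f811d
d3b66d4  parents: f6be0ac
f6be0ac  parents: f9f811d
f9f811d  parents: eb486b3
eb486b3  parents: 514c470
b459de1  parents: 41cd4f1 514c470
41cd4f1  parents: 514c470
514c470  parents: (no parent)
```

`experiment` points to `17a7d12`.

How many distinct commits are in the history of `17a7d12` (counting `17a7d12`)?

12

Walking parent pointers from 17a7d12: reachable set = {17a7d12, 41cd4f1, 514c470, a7511c6, a8866f3, b459de1, c11b162, d0d6c62, d3b66d4, eb486b3, f6be0ac, f9f811d}.
That is 12 commits.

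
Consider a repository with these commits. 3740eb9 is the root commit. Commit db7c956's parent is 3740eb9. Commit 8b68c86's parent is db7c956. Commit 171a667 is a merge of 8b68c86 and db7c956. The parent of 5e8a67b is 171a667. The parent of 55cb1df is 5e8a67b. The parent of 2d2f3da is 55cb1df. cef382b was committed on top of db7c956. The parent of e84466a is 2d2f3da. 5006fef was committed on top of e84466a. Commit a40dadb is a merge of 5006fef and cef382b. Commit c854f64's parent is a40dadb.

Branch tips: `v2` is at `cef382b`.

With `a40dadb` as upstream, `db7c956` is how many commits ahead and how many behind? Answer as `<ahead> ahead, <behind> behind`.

Reachable from db7c956: {3740eb9, db7c956}.
Reachable from a40dadb: {171a667, 2d2f3da, 3740eb9, 5006fef, 55cb1df, 5e8a67b, 8b68c86, a40dadb, cef382b, db7c956, e84466a}.
Only in db7c956's history (ahead): {} — 0.
Only in a40dadb's history (behind): {171a667, 2d2f3da, 5006fef, 55cb1df, 5e8a67b, 8b68c86, a40dadb, cef382b, e84466a} — 9.

0 ahead, 9 behind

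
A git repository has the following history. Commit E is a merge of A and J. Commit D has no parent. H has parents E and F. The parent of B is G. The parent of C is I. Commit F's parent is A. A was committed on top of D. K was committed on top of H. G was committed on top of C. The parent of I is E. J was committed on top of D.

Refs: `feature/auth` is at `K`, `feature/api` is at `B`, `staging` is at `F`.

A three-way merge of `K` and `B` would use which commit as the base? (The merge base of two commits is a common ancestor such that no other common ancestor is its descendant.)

E

Ancestors of K: {A, D, E, F, H, J, K}.
Ancestors of B: {A, B, C, D, E, G, I, J}.
Common ancestors: {A, D, E, J}.
Among these, E is not an ancestor of any other common ancestor — it is the merge base.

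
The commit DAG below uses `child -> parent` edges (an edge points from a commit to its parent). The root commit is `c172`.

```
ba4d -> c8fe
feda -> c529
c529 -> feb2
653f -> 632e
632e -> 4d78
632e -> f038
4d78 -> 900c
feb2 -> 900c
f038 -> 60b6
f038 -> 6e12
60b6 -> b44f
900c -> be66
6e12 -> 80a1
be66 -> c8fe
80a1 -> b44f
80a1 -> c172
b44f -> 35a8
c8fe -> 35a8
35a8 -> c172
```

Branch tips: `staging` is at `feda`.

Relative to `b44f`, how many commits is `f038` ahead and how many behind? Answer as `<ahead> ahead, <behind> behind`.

Reachable from f038: {35a8, 60b6, 6e12, 80a1, b44f, c172, f038}.
Reachable from b44f: {35a8, b44f, c172}.
Only in f038's history (ahead): {60b6, 6e12, 80a1, f038} — 4.
Only in b44f's history (behind): {} — 0.

4 ahead, 0 behind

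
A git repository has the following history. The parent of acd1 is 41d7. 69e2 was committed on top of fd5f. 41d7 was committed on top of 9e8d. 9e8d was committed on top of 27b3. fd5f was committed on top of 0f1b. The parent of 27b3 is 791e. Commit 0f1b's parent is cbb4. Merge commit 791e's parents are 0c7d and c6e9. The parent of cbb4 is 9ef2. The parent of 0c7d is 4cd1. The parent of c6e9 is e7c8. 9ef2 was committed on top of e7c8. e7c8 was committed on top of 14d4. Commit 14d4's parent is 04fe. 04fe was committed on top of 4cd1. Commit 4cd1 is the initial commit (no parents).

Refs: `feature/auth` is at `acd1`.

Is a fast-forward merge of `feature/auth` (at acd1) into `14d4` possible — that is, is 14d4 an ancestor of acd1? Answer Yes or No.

A fast-forward from 14d4 to acd1 is possible iff 14d4 is an ancestor of acd1.
Ancestors of acd1: {04fe, 0c7d, 14d4, 27b3, 41d7, 4cd1, 791e, 9e8d, acd1, c6e9, e7c8}.
14d4 is among them, so fast-forward is possible.

Yes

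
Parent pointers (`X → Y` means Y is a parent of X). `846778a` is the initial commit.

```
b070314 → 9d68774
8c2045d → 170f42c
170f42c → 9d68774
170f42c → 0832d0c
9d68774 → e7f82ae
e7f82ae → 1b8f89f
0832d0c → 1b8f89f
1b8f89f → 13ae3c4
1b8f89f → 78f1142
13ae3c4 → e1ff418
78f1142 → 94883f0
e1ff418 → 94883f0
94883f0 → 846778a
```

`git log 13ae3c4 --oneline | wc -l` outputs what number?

Walking parent pointers from 13ae3c4: reachable set = {13ae3c4, 846778a, 94883f0, e1ff418}.
That is 4 commits.

4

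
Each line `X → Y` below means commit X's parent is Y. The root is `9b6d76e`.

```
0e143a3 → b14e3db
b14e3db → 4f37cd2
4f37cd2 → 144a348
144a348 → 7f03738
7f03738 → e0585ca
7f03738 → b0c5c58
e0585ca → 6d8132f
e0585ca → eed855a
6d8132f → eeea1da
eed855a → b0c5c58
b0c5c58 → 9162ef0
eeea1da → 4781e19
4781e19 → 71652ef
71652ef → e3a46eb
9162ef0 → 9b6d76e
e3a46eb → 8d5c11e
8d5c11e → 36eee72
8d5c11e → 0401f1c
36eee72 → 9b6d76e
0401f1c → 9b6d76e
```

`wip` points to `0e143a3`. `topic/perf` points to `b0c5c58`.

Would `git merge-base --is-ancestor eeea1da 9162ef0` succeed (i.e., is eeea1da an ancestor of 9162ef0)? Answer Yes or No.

Ancestors of 9162ef0: {9162ef0, 9b6d76e}.
eeea1da is not in that set, so it is not an ancestor of 9162ef0.

No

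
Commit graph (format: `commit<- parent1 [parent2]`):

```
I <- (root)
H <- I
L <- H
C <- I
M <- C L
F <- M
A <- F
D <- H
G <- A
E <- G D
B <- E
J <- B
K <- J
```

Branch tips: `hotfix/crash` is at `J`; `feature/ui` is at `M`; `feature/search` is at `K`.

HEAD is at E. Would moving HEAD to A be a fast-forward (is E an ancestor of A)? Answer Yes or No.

No

A fast-forward from E to A is possible iff E is an ancestor of A.
Ancestors of A: {A, C, F, H, I, L, M}.
E is not among them, so fast-forward is not possible.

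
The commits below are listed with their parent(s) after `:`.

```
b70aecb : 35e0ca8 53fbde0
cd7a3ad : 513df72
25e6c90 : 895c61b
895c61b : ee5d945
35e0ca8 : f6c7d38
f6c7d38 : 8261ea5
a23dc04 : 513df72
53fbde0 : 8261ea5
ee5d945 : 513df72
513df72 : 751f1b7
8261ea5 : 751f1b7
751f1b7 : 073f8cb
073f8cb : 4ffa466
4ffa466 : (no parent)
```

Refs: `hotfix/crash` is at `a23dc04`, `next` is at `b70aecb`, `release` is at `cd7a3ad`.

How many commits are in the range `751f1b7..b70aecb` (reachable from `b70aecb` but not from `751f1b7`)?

5

Reachable from b70aecb: {073f8cb, 35e0ca8, 4ffa466, 53fbde0, 751f1b7, 8261ea5, b70aecb, f6c7d38}.
Reachable from 751f1b7: {073f8cb, 4ffa466, 751f1b7}.
In b70aecb's history but not 751f1b7's: {35e0ca8, 53fbde0, 8261ea5, b70aecb, f6c7d38} — 5 commits.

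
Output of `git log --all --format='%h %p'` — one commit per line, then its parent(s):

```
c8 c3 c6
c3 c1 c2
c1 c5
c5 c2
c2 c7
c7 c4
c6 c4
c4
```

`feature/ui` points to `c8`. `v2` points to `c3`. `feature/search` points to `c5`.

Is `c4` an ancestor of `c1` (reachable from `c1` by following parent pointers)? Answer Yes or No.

Ancestors of c1 (commits reachable by following parents): {c1, c2, c4, c5, c7}.
c4 is in that set, so it is an ancestor of c1.

Yes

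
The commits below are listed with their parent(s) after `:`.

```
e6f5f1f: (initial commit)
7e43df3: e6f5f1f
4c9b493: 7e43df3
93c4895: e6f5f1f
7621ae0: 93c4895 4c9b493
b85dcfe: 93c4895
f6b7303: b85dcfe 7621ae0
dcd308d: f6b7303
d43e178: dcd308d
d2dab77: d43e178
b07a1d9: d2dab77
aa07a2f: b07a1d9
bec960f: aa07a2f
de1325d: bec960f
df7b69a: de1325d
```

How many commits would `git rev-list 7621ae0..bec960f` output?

Reachable from bec960f: {4c9b493, 7621ae0, 7e43df3, 93c4895, aa07a2f, b07a1d9, b85dcfe, bec960f, d2dab77, d43e178, dcd308d, e6f5f1f, f6b7303}.
Reachable from 7621ae0: {4c9b493, 7621ae0, 7e43df3, 93c4895, e6f5f1f}.
In bec960f's history but not 7621ae0's: {aa07a2f, b07a1d9, b85dcfe, bec960f, d2dab77, d43e178, dcd308d, f6b7303} — 8 commits.

8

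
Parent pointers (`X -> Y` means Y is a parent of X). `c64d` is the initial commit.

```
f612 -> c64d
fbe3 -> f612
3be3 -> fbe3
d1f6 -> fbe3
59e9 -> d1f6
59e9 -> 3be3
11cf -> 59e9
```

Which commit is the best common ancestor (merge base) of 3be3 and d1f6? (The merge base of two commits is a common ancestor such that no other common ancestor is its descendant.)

fbe3

Ancestors of 3be3: {3be3, c64d, f612, fbe3}.
Ancestors of d1f6: {c64d, d1f6, f612, fbe3}.
Common ancestors: {c64d, f612, fbe3}.
Among these, fbe3 is not an ancestor of any other common ancestor — it is the merge base.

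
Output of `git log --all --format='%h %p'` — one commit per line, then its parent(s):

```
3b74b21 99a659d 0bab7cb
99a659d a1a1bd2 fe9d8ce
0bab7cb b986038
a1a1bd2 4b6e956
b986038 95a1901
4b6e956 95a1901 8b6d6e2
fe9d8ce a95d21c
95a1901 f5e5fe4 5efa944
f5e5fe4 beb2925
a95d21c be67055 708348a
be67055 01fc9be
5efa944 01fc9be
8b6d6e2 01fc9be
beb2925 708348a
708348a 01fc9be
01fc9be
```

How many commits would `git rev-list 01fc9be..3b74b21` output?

15

Reachable from 3b74b21: {01fc9be, 0bab7cb, 3b74b21, 4b6e956, 5efa944, 708348a, 8b6d6e2, 95a1901, 99a659d, a1a1bd2, a95d21c, b986038, be67055, beb2925, f5e5fe4, fe9d8ce}.
Reachable from 01fc9be: {01fc9be}.
In 3b74b21's history but not 01fc9be's: {0bab7cb, 3b74b21, 4b6e956, 5efa944, 708348a, 8b6d6e2, 95a1901, 99a659d, a1a1bd2, a95d21c, b986038, be67055, beb2925, f5e5fe4, fe9d8ce} — 15 commits.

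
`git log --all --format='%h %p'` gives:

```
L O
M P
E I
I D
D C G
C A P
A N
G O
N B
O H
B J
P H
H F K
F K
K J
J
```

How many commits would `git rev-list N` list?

3

Walking parent pointers from N: reachable set = {B, J, N}.
That is 3 commits.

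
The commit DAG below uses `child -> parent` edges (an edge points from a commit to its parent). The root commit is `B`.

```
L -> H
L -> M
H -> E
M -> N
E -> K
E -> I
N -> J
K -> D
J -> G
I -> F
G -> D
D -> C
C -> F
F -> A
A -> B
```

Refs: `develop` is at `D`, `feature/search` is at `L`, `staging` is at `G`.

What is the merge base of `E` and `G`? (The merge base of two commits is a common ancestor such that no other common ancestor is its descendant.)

D

Ancestors of E: {A, B, C, D, E, F, I, K}.
Ancestors of G: {A, B, C, D, F, G}.
Common ancestors: {A, B, C, D, F}.
Among these, D is not an ancestor of any other common ancestor — it is the merge base.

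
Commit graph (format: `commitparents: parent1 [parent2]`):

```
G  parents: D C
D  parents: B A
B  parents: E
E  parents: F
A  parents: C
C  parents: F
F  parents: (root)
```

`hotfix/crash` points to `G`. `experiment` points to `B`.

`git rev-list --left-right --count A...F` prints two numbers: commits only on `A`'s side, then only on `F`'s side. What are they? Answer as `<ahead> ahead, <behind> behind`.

Reachable from A: {A, C, F}.
Reachable from F: {F}.
Only in A's history (ahead): {A, C} — 2.
Only in F's history (behind): {} — 0.

2 ahead, 0 behind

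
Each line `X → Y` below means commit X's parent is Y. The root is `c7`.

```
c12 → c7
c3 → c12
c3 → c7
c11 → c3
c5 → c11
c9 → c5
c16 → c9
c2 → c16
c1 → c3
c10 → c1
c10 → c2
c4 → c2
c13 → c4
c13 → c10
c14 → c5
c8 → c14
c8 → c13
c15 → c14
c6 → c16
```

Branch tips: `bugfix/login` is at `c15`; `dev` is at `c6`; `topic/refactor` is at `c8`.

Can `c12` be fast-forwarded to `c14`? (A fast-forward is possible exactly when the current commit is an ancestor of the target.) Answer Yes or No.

A fast-forward from c12 to c14 is possible iff c12 is an ancestor of c14.
Ancestors of c14: {c11, c12, c14, c3, c5, c7}.
c12 is among them, so fast-forward is possible.

Yes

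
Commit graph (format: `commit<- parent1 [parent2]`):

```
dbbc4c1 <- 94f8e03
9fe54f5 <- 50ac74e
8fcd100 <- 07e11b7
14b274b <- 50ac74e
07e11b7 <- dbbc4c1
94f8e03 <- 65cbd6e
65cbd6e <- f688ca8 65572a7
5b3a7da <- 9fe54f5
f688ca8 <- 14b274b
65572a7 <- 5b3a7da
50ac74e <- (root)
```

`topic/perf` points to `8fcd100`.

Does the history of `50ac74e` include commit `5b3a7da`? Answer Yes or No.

No

Ancestors of 50ac74e: {50ac74e}.
5b3a7da is not in that set, so it is not an ancestor of 50ac74e.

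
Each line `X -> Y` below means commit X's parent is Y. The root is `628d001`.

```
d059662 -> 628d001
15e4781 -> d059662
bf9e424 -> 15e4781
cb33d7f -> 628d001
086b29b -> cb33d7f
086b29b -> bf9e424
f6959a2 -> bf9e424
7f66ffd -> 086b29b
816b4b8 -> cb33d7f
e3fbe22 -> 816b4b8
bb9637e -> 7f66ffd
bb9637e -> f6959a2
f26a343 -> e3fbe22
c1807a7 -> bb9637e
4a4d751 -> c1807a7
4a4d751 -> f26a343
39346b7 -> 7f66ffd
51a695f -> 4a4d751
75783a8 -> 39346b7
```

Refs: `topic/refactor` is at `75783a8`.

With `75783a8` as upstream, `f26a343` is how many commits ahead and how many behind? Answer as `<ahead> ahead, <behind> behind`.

Reachable from f26a343: {628d001, 816b4b8, cb33d7f, e3fbe22, f26a343}.
Reachable from 75783a8: {086b29b, 15e4781, 39346b7, 628d001, 75783a8, 7f66ffd, bf9e424, cb33d7f, d059662}.
Only in f26a343's history (ahead): {816b4b8, e3fbe22, f26a343} — 3.
Only in 75783a8's history (behind): {086b29b, 15e4781, 39346b7, 75783a8, 7f66ffd, bf9e424, d059662} — 7.

3 ahead, 7 behind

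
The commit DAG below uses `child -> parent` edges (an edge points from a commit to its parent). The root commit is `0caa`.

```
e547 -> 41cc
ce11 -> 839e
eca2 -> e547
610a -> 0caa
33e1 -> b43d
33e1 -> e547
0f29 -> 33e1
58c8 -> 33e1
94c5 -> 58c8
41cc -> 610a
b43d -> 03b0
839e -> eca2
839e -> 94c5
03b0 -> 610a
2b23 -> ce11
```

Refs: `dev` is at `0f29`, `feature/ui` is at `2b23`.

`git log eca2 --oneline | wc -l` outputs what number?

Walking parent pointers from eca2: reachable set = {0caa, 41cc, 610a, e547, eca2}.
That is 5 commits.

5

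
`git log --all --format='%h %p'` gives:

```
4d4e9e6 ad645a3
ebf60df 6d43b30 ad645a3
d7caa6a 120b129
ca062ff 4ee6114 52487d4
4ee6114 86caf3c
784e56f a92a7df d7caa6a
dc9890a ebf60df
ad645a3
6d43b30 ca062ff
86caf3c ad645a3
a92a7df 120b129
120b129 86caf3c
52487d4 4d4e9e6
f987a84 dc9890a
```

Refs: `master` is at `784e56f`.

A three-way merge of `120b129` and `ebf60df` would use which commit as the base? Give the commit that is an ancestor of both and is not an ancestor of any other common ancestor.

86caf3c

Ancestors of 120b129: {120b129, 86caf3c, ad645a3}.
Ancestors of ebf60df: {4d4e9e6, 4ee6114, 52487d4, 6d43b30, 86caf3c, ad645a3, ca062ff, ebf60df}.
Common ancestors: {86caf3c, ad645a3}.
Among these, 86caf3c is not an ancestor of any other common ancestor — it is the merge base.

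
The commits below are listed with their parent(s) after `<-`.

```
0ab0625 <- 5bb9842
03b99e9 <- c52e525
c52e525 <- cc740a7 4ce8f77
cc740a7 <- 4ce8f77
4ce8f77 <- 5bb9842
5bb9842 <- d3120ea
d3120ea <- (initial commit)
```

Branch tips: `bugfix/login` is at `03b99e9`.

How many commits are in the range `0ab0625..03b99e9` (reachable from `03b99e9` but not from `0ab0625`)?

Reachable from 03b99e9: {03b99e9, 4ce8f77, 5bb9842, c52e525, cc740a7, d3120ea}.
Reachable from 0ab0625: {0ab0625, 5bb9842, d3120ea}.
In 03b99e9's history but not 0ab0625's: {03b99e9, 4ce8f77, c52e525, cc740a7} — 4 commits.

4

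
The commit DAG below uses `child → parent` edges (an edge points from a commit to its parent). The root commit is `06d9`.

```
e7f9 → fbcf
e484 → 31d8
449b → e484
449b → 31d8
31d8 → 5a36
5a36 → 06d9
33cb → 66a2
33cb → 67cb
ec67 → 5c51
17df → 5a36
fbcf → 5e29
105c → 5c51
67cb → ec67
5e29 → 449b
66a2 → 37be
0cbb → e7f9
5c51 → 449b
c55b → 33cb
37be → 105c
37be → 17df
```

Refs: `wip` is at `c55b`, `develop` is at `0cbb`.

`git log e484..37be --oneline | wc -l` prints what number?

5

Reachable from 37be: {06d9, 105c, 17df, 31d8, 37be, 449b, 5a36, 5c51, e484}.
Reachable from e484: {06d9, 31d8, 5a36, e484}.
In 37be's history but not e484's: {105c, 17df, 37be, 449b, 5c51} — 5 commits.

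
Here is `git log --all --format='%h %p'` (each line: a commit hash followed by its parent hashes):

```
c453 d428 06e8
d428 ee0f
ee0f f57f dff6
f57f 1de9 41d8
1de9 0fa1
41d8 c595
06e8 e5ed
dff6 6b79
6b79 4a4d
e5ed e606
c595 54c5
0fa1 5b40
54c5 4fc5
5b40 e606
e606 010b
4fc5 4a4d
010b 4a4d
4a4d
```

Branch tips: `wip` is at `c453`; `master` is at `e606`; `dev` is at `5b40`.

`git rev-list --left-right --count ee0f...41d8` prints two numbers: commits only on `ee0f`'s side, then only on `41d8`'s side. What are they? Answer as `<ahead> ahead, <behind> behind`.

Reachable from ee0f: {010b, 0fa1, 1de9, 41d8, 4a4d, 4fc5, 54c5, 5b40, 6b79, c595, dff6, e606, ee0f, f57f}.
Reachable from 41d8: {41d8, 4a4d, 4fc5, 54c5, c595}.
Only in ee0f's history (ahead): {010b, 0fa1, 1de9, 5b40, 6b79, dff6, e606, ee0f, f57f} — 9.
Only in 41d8's history (behind): {} — 0.

9 ahead, 0 behind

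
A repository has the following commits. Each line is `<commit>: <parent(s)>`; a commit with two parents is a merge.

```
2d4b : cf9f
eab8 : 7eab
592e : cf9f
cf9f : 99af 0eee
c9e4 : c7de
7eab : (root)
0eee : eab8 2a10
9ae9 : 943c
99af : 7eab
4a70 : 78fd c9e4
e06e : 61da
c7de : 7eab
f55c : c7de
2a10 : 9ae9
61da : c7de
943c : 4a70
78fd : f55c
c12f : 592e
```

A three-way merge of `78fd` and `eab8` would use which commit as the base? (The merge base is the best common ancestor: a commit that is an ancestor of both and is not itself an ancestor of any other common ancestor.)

Ancestors of 78fd: {78fd, 7eab, c7de, f55c}.
Ancestors of eab8: {7eab, eab8}.
Common ancestors: {7eab}.
The only common ancestor is 7eab, so it is the merge base.

7eab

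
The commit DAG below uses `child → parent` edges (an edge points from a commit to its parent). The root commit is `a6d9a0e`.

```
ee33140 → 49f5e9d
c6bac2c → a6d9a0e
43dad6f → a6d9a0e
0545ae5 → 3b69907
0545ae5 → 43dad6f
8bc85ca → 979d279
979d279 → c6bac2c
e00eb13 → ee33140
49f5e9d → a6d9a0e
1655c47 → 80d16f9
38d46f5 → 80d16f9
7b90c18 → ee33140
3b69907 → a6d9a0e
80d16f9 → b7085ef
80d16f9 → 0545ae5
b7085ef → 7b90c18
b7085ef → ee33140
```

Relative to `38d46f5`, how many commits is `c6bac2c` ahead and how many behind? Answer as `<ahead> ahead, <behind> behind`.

1 ahead, 9 behind

Reachable from c6bac2c: {a6d9a0e, c6bac2c}.
Reachable from 38d46f5: {0545ae5, 38d46f5, 3b69907, 43dad6f, 49f5e9d, 7b90c18, 80d16f9, a6d9a0e, b7085ef, ee33140}.
Only in c6bac2c's history (ahead): {c6bac2c} — 1.
Only in 38d46f5's history (behind): {0545ae5, 38d46f5, 3b69907, 43dad6f, 49f5e9d, 7b90c18, 80d16f9, b7085ef, ee33140} — 9.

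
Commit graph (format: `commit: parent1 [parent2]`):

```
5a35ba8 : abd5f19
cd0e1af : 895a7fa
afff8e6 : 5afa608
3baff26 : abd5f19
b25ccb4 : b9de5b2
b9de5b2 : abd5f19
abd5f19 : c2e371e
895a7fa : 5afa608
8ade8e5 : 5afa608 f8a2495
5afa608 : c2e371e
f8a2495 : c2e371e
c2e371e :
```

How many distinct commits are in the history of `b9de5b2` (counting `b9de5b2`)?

3

Walking parent pointers from b9de5b2: reachable set = {abd5f19, b9de5b2, c2e371e}.
That is 3 commits.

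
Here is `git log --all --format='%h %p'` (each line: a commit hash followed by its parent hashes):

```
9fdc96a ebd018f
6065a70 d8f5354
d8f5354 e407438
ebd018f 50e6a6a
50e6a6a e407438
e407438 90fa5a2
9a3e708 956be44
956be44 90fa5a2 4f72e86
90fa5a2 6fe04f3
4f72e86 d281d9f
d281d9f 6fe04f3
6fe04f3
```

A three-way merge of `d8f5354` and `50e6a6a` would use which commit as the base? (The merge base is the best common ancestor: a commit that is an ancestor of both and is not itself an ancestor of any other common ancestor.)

e407438

Ancestors of d8f5354: {6fe04f3, 90fa5a2, d8f5354, e407438}.
Ancestors of 50e6a6a: {50e6a6a, 6fe04f3, 90fa5a2, e407438}.
Common ancestors: {6fe04f3, 90fa5a2, e407438}.
Among these, e407438 is not an ancestor of any other common ancestor — it is the merge base.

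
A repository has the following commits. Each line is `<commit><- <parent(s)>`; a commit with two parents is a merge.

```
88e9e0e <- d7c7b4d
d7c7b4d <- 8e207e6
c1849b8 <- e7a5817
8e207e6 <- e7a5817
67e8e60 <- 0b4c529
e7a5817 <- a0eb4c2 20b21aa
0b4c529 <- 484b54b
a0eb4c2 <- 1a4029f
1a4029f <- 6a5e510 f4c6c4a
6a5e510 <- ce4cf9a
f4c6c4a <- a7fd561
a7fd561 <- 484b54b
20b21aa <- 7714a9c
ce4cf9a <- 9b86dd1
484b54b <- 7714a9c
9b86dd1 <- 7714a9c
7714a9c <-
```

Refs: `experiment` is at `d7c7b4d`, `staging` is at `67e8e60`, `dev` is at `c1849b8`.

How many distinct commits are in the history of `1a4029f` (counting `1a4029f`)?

Walking parent pointers from 1a4029f: reachable set = {1a4029f, 484b54b, 6a5e510, 7714a9c, 9b86dd1, a7fd561, ce4cf9a, f4c6c4a}.
That is 8 commits.

8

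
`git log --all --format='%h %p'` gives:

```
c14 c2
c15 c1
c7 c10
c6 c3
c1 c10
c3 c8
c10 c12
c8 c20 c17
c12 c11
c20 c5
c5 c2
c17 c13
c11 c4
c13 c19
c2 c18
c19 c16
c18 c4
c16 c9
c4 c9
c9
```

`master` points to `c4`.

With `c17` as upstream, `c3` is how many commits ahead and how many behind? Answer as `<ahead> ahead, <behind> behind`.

7 ahead, 0 behind

Reachable from c3: {c13, c16, c17, c18, c19, c2, c20, c3, c4, c5, c8, c9}.
Reachable from c17: {c13, c16, c17, c19, c9}.
Only in c3's history (ahead): {c18, c2, c20, c3, c4, c5, c8} — 7.
Only in c17's history (behind): {} — 0.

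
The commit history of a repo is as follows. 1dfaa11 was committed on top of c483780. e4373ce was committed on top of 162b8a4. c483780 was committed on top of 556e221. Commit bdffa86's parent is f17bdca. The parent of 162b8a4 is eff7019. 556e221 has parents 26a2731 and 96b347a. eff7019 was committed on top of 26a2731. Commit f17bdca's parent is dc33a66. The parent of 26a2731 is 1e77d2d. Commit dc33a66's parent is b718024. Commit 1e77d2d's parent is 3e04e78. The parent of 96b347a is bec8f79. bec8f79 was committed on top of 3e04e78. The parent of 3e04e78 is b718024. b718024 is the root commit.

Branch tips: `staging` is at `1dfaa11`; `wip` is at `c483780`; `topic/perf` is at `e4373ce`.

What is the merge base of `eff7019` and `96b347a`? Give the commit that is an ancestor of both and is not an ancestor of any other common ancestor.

Ancestors of eff7019: {1e77d2d, 26a2731, 3e04e78, b718024, eff7019}.
Ancestors of 96b347a: {3e04e78, 96b347a, b718024, bec8f79}.
Common ancestors: {3e04e78, b718024}.
Among these, 3e04e78 is not an ancestor of any other common ancestor — it is the merge base.

3e04e78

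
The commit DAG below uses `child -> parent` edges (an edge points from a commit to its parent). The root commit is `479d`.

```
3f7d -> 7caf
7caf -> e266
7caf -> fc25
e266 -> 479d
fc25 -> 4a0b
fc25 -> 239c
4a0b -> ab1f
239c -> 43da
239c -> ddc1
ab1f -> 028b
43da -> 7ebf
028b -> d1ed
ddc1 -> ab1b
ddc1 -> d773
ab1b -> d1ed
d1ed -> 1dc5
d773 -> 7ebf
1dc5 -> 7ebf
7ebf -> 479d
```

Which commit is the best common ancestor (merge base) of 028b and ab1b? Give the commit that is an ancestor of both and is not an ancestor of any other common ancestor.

d1ed

Ancestors of 028b: {028b, 1dc5, 479d, 7ebf, d1ed}.
Ancestors of ab1b: {1dc5, 479d, 7ebf, ab1b, d1ed}.
Common ancestors: {1dc5, 479d, 7ebf, d1ed}.
Among these, d1ed is not an ancestor of any other common ancestor — it is the merge base.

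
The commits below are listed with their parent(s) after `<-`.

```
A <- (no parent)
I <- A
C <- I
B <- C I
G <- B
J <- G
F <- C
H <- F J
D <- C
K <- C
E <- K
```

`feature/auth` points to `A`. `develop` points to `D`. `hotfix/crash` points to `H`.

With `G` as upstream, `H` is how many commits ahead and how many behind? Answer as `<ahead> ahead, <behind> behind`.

3 ahead, 0 behind

Reachable from H: {A, B, C, F, G, H, I, J}.
Reachable from G: {A, B, C, G, I}.
Only in H's history (ahead): {F, H, J} — 3.
Only in G's history (behind): {} — 0.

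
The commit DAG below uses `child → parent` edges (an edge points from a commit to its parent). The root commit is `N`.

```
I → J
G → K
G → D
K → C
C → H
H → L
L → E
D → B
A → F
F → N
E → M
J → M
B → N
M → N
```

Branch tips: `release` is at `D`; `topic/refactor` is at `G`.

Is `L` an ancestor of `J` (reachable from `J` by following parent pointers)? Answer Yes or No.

No

Ancestors of J: {J, M, N}.
L is not in that set, so it is not an ancestor of J.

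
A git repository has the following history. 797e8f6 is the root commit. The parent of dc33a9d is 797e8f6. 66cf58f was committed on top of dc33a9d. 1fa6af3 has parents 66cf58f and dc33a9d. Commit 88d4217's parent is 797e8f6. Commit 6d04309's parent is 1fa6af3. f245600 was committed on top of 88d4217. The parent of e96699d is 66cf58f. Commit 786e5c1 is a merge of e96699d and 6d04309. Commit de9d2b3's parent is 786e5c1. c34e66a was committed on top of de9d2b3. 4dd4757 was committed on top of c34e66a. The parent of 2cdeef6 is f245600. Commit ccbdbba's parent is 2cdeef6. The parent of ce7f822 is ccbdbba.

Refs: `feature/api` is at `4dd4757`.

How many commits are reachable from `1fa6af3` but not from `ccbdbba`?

3

Reachable from 1fa6af3: {1fa6af3, 66cf58f, 797e8f6, dc33a9d}.
Reachable from ccbdbba: {2cdeef6, 797e8f6, 88d4217, ccbdbba, f245600}.
In 1fa6af3's history but not ccbdbba's: {1fa6af3, 66cf58f, dc33a9d} — 3 commits.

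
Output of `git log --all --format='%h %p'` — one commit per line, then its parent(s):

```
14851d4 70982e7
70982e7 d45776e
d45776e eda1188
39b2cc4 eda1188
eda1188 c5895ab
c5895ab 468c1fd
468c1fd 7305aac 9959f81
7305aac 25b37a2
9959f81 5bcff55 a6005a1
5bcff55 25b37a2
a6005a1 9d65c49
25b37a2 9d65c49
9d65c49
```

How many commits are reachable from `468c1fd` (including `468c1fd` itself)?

7

Walking parent pointers from 468c1fd: reachable set = {25b37a2, 468c1fd, 5bcff55, 7305aac, 9959f81, 9d65c49, a6005a1}.
That is 7 commits.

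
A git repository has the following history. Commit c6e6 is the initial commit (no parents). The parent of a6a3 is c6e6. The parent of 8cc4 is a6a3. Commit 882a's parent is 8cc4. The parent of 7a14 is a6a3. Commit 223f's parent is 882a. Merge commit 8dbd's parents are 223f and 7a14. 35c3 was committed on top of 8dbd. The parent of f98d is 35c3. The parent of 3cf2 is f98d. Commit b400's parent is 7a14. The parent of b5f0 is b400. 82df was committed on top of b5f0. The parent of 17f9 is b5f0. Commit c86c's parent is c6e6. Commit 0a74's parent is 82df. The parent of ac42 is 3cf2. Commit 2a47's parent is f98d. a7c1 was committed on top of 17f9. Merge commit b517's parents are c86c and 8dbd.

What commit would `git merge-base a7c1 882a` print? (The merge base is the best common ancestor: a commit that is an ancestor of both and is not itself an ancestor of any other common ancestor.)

Ancestors of a7c1: {17f9, 7a14, a6a3, a7c1, b400, b5f0, c6e6}.
Ancestors of 882a: {882a, 8cc4, a6a3, c6e6}.
Common ancestors: {a6a3, c6e6}.
Among these, a6a3 is not an ancestor of any other common ancestor — it is the merge base.

a6a3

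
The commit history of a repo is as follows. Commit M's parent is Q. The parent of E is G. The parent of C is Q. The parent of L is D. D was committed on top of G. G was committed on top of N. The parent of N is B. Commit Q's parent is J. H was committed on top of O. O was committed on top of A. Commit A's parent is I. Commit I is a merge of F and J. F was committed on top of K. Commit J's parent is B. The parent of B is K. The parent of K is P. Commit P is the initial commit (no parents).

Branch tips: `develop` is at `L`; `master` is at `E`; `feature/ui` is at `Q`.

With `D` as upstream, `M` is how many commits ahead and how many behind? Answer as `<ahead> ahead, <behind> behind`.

3 ahead, 3 behind

Reachable from M: {B, J, K, M, P, Q}.
Reachable from D: {B, D, G, K, N, P}.
Only in M's history (ahead): {J, M, Q} — 3.
Only in D's history (behind): {D, G, N} — 3.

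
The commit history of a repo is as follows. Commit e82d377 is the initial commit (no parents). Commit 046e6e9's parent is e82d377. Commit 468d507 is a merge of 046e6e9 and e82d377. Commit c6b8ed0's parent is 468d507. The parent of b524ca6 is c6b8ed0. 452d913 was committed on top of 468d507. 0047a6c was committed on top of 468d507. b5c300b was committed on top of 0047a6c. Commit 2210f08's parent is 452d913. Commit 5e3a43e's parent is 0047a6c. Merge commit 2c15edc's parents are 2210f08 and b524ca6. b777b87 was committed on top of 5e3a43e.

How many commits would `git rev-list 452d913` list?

4

Walking parent pointers from 452d913: reachable set = {046e6e9, 452d913, 468d507, e82d377}.
That is 4 commits.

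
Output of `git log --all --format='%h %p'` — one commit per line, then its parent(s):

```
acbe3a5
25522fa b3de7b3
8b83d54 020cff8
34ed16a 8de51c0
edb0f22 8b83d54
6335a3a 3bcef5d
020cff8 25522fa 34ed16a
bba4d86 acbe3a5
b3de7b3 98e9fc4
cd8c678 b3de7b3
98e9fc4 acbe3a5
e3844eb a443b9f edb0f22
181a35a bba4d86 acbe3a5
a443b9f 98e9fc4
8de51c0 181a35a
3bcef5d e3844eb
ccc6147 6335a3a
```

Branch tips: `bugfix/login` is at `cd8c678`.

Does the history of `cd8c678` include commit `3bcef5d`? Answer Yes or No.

No

Ancestors of cd8c678: {98e9fc4, acbe3a5, b3de7b3, cd8c678}.
3bcef5d is not in that set, so it is not an ancestor of cd8c678.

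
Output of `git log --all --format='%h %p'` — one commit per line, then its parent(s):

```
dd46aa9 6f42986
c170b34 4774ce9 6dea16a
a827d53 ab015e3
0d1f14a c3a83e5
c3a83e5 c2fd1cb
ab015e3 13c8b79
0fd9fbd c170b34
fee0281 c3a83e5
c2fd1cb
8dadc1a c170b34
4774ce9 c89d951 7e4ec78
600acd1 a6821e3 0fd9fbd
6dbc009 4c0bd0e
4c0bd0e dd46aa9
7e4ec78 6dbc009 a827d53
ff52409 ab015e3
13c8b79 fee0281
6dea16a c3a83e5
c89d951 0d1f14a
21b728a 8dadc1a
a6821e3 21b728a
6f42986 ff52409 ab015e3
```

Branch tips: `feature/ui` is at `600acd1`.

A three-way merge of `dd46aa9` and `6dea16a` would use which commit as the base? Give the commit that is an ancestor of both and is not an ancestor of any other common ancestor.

Ancestors of dd46aa9: {13c8b79, 6f42986, ab015e3, c2fd1cb, c3a83e5, dd46aa9, fee0281, ff52409}.
Ancestors of 6dea16a: {6dea16a, c2fd1cb, c3a83e5}.
Common ancestors: {c2fd1cb, c3a83e5}.
Among these, c3a83e5 is not an ancestor of any other common ancestor — it is the merge base.

c3a83e5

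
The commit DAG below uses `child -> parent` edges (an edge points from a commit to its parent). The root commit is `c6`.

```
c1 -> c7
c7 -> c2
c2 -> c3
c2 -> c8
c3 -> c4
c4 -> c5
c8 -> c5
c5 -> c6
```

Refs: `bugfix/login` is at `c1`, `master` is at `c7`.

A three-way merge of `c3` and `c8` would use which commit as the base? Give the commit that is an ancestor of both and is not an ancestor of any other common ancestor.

Ancestors of c3: {c3, c4, c5, c6}.
Ancestors of c8: {c5, c6, c8}.
Common ancestors: {c5, c6}.
Among these, c5 is not an ancestor of any other common ancestor — it is the merge base.

c5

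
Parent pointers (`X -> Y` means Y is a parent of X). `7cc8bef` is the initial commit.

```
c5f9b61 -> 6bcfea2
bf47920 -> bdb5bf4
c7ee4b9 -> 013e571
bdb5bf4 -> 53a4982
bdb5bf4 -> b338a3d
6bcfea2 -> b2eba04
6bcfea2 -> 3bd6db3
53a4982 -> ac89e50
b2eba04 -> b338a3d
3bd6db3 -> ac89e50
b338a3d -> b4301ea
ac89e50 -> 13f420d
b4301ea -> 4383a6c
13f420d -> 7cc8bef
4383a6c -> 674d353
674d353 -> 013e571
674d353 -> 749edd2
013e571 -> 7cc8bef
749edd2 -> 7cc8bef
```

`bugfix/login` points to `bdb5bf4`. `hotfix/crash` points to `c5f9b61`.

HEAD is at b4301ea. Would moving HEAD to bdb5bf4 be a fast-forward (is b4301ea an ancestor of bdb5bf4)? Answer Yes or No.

A fast-forward from b4301ea to bdb5bf4 is possible iff b4301ea is an ancestor of bdb5bf4.
Ancestors of bdb5bf4: {013e571, 13f420d, 4383a6c, 53a4982, 674d353, 749edd2, 7cc8bef, ac89e50, b338a3d, b4301ea, bdb5bf4}.
b4301ea is among them, so fast-forward is possible.

Yes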